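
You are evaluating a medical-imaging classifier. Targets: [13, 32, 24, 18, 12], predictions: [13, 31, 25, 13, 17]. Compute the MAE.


Absolute errors: |13-13|=0, |32-31|=1, |24-25|=1, |18-13|=5, |12-17|=5
Sum = 12
MAE = 12/5 = 12/5

12/5


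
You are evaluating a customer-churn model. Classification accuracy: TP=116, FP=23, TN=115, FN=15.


Accuracy = (TP+TN)/(TP+TN+FP+FN)
= (116+115)/(269)
= 231/269 = 85.87%

85.87%


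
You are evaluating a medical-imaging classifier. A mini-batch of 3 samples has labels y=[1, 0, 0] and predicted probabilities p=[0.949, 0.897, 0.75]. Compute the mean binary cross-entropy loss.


L[0] = -ln(0.949) = 0.0523
L[1] = -ln(1-0.897) = -ln(0.103) = 2.273
L[2] = -ln(1-0.75) = -ln(0.25) = 1.3863
mean = (0.0523 + 2.273 + 1.3863)/3 = 1.2372

1.2372


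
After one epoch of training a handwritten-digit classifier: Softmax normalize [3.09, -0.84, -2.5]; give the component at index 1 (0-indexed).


Exponentials: e^3.09=21.9771, e^-0.84=0.4317, e^-2.5=0.0821
Sum = 22.4909
Softmax = [0.9772, 0.0192, 0.0036]
p[1] = 0.4317/22.4909 = 0.0192

0.0192


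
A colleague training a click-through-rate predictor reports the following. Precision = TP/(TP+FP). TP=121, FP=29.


Precision = TP/(TP+FP)
= 121/(121+29)
= 121/150 = 80.67%

80.67%


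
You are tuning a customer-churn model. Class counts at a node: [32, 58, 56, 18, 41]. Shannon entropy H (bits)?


Probabilities: [32/205, 58/205, 56/205, 18/205, 41/205] ≈ [0.1561, 0.2829, 0.2732, 0.0878, 0.2]
H = -((32/205)·log₂(32/205) + (58/205)·log₂(58/205) + (56/205)·log₂(56/205) + (18/205)·log₂(18/205) + (41/205)·log₂(41/205))
  = 2.2176 bits

2.2176 bits


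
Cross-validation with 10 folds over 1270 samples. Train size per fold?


Fold size = 1270/10 = 127
Training per fold = 1270 - 127 = 1143

1143


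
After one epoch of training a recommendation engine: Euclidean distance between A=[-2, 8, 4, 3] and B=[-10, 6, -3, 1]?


d = √((-2+ 10)² + (8-6)² + (4+ 3)² + (3-1)²)
  = √(64 + 4 + 49 + 4)
  = √121 = 11.0

11.0


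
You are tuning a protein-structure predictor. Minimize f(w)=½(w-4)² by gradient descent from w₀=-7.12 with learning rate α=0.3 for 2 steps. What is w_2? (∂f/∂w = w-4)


step 1: grad = -7.12-4 = -11.12; w = -7.12 - 0.3·(-11.12) = -3.784
step 2: grad = -3.784-4 = -7.784; w = -3.784 - 0.3·(-7.784) = -1.4488

-1.4488


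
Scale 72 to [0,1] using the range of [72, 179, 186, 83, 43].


min=43, max=186
(72-43)/(186-43) = 29/143 = 0.2028

0.2028


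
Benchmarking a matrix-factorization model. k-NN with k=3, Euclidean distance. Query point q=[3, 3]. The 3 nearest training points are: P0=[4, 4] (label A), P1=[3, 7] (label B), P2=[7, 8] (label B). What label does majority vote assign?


d(q,P0) = 1.4142  (label A)
d(q,P1) = 4.0  (label B)
d(q,P2) = 6.4031  (label B)
Votes: A=1, B=2
Majority → B

B


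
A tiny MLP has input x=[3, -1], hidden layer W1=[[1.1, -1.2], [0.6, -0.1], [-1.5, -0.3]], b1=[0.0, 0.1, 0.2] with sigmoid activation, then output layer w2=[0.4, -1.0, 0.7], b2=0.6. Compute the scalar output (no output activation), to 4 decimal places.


z1[0] = (1.1)·(3) + (-1.2)·(-1) + 0.0 = 4.5
z1[1] = (0.6)·(3) + (-0.1)·(-1) + 0.1 = 2.0
z1[2] = (-1.5)·(3) + (-0.3)·(-1) + 0.2 = -4.0
h = sigmoid(z1) = [0.989, 0.8808, 0.018]
output = (0.4)·(0.989) + (-1.0)·(0.8808) + (0.7)·(0.018) + 0.6 = 0.1274

0.1274


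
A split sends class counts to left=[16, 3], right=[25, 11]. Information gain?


Parent = [41, 14], H_parent = 0.8184
H_left = 0.6292 (n=19), H_right = 0.888 (n=36)
H_children = (19/55)·0.6292 + (36/55)·0.888 = 0.7986
IG = 0.8184 - 0.7986 = 0.0198

0.0198


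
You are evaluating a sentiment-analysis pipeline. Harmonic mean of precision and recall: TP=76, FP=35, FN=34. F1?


Precision = 76/111 = 0.6847
Recall = 76/110 = 0.6909
F1 = 2·P·R/(P+R) = 2·TP/(2·TP+FP+FN) = 152/(152+35+34) = 152/221 = 0.6878

0.6878


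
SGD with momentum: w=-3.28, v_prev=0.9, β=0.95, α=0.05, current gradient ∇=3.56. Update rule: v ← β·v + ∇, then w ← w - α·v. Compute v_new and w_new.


v_new = 0.95·0.9 + 3.56 = 0.855 + 3.56 = 4.415
w_new = -3.28 - 0.05·4.415 = -3.28 - 0.22075 = -3.50075

v_new=4.415, w_new=-3.50075


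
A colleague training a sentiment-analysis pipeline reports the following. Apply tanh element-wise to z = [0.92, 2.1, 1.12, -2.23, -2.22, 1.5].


tanh(0.92) = 0.7259
tanh(2.1) = 0.9705
tanh(1.12) = 0.8076
tanh(-2.23) = -0.9771
tanh(-2.22) = -0.9767
tanh(1.5) = 0.9051
result = [0.7259, 0.9705, 0.8076, -0.9771, -0.9767, 0.9051]

[0.7259, 0.9705, 0.8076, -0.9771, -0.9767, 0.9051]


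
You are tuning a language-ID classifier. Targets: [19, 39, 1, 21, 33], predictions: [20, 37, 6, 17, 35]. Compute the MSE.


Squared errors: (19-20)²=1, (39-37)²=4, (1-6)²=25, (21-17)²=16, (33-35)²=4
Sum = 50
MSE = 50/5 = 10

10


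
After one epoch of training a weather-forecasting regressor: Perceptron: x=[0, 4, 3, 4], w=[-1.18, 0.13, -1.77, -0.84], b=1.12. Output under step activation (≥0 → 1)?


z = (0)·(-1.18) + (4)·(0.13) + (3)·(-1.77) + (4)·(-0.84) + 1.12
  = -7.03
step(z) = 0 (z<0)

0


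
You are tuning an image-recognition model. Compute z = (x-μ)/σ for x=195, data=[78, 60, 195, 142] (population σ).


μ = 118.75, σ = 53.5415
z = (195 - 118.75)/53.5415 = 1.4241

1.4241


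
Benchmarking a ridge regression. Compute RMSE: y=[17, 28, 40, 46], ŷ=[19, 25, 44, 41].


MSE = 54/4 = 13.5
RMSE = √(54/4) = 3.6742

3.6742


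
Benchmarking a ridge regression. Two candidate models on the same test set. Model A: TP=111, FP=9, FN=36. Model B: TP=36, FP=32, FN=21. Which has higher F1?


Model A: P=111/120=0.925, R=111/147=0.7551, F1=2PR/(P+R)=2TP/(2TP+FP+FN)=222/267=0.8315
Model B: P=36/68=0.5294, R=36/57=0.6316, F1=2PR/(P+R)=2TP/(2TP+FP+FN)=72/125=0.576
0.8315 > 0.576 → Model A

Model A


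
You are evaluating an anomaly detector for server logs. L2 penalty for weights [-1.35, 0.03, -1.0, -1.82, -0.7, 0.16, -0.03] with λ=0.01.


‖w‖₂² = (-1.35)² + (0.03)² + (-1.0)² + (-1.82)² + (-0.7)² + (0.16)² + (-0.03)²
     = 1.8225 + 0.0009 + 1 + 3.3124 + 0.49 + 0.0256 + 0.0009
     = 6.6523
λ·‖w‖₂² = 0.01·6.6523 = 0.066523

0.066523


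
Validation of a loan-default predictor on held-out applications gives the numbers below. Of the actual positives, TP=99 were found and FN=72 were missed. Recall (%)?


Recall = TP/(TP+FN)
= 99/(99+72)
= 99/171 = 57.89%

57.89%


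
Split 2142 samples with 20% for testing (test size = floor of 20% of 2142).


Test = ⌊2142·20/100⌋ = 428
Train = 2142 - 428 = 1714

Train: 1714, Test: 428


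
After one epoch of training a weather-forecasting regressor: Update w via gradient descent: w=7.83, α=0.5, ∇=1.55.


w_new = w - α·∇
= 7.83 - 0.5·1.55
= 7.83 - 0.775
= 7.055

7.055


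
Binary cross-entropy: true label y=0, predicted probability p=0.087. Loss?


BCE = -[y·ln(p) + (1-y)·ln(1-p)]
= -0 - 1·ln(1-0.087)
= -ln(0.913) = 0.091

0.091


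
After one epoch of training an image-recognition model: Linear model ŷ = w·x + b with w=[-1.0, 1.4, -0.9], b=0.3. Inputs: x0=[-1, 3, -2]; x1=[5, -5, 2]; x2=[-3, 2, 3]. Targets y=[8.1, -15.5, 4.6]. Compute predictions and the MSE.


ŷ0 = (-1.0)·(-1) + (1.4)·(3) + (-0.9)·(-2) + 0.3 = 7.3
ŷ1 = (-1.0)·(5) + (1.4)·(-5) + (-0.9)·(2) + 0.3 = -13.5
ŷ2 = (-1.0)·(-3) + (1.4)·(2) + (-0.9)·(3) + 0.3 = 3.4
errors² = [0.64, 4.0, 1.44]
MSE = 6.0800/3 = 2.0267

2.0267


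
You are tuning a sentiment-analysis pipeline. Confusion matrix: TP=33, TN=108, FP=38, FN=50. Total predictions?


Total = TP + TN + FP + FN
= 33 + 108 + 38 + 50
= 229
(Predicted positive: 71, predicted negative: 158)

229


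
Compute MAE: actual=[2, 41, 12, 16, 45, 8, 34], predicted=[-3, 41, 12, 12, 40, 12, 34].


Absolute errors: |2+ 3|=5, |41-41|=0, |12-12|=0, |16-12|=4, |45-40|=5, |8-12|=4, |34-34|=0
Sum = 18
MAE = 18/7 = 18/7

18/7


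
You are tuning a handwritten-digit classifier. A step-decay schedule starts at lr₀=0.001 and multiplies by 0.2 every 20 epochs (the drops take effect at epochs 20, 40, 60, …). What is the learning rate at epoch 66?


n_drops = ⌊66/20⌋ = 3
lr = 0.001·0.2^3 = 0.001·0.008 = 0.000008

0.000008


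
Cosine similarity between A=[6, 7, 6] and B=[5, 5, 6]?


A·B = 6·5 + 7·5 + 6·6 = 101
‖A‖ = √121 = 11, ‖B‖ = √86 = 9.2736
cos = 101/(√121·√86) = 101/√10406 = 0.9901

0.9901


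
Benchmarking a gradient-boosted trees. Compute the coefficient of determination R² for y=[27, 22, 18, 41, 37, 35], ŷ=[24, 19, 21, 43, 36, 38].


ȳ = 30
SS_res = Σ(y-ŷ)² = 41
SS_tot = Σ(y-ȳ)² = 412
R² = 1 - SS_res/SS_tot = 1 - 0.0995 = 0.9005

0.9005


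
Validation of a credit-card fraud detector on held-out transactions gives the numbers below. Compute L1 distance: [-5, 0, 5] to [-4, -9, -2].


d = |-5+ 4| + |0+ 9| + |5+ 2|
  = 1 + 9 + 7
  = 17

17


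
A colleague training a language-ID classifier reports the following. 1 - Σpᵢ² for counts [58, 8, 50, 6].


Probabilities: [58/122, 8/122, 50/122, 6/122] ≈ [0.4754, 0.0656, 0.4098, 0.0492]
Σpᵢ² = (3364 + 64 + 2500 + 36)/122² = 5964/14884
Gini = 1 - Σpᵢ² = 1 - 5964/14884 = 0.5993

0.5993


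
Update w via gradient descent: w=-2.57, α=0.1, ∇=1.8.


w_new = w - α·∇
= -2.57 - 0.1·1.8
= -2.57 - 0.18
= -2.75

-2.75


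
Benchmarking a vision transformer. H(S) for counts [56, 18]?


Probabilities: [56/74, 18/74] ≈ [0.7568, 0.2432]
H = -((56/74)·log₂(56/74) + (18/74)·log₂(18/74))
  = 0.8004 bits

0.8004 bits


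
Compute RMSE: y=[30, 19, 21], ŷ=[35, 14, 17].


MSE = 66/3 = 22
RMSE = √(66/3) = 4.6904

4.6904


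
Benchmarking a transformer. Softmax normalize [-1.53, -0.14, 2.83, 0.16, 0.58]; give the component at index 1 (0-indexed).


Exponentials: e^-1.53=0.2165, e^-0.14=0.8694, e^2.83=16.9455, e^0.16=1.1735, e^0.58=1.786
Sum = 20.9909
Softmax = [0.0103, 0.0414, 0.8073, 0.0559, 0.0851]
p[1] = 0.8694/20.9909 = 0.0414

0.0414


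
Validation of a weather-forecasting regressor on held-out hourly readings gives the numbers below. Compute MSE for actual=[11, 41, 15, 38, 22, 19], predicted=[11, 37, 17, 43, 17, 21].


Squared errors: (11-11)²=0, (41-37)²=16, (15-17)²=4, (38-43)²=25, (22-17)²=25, (19-21)²=4
Sum = 74
MSE = 74/6 = 37/3

37/3


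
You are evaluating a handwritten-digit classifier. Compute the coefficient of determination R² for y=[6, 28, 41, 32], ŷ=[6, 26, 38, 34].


ȳ = 26.75
SS_res = Σ(y-ŷ)² = 17
SS_tot = Σ(y-ȳ)² = 662.75
R² = 1 - SS_res/SS_tot = 1 - 0.0257 = 0.9743

0.9743


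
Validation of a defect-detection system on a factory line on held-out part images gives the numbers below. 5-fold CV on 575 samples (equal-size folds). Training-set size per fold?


Fold size = 575/5 = 115
Training per fold = 575 - 115 = 460

460


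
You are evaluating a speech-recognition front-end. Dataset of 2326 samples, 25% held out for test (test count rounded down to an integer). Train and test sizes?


Test = ⌊2326·25/100⌋ = 581
Train = 2326 - 581 = 1745

Train: 1745, Test: 581


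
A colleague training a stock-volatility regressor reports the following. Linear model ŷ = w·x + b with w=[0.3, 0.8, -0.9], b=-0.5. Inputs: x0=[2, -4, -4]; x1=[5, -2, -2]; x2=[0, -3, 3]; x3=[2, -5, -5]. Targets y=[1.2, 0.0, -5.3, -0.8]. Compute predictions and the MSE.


ŷ0 = (0.3)·(2) + (0.8)·(-4) + (-0.9)·(-4) - 0.5 = 0.5
ŷ1 = (0.3)·(5) + (0.8)·(-2) + (-0.9)·(-2) - 0.5 = 1.2
ŷ2 = (0.3)·(0) + (0.8)·(-3) + (-0.9)·(3) - 0.5 = -5.6
ŷ3 = (0.3)·(2) + (0.8)·(-5) + (-0.9)·(-5) - 0.5 = 0.6
errors² = [0.49, 1.44, 0.09, 1.96]
MSE = 3.9800/4 = 0.995

0.995


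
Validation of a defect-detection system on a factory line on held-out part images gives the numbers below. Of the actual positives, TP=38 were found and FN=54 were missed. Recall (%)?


Recall = TP/(TP+FN)
= 38/(38+54)
= 38/92 = 41.3%

41.3%


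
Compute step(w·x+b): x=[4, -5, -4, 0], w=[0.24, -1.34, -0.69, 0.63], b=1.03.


z = (4)·(0.24) + (-5)·(-1.34) + (-4)·(-0.69) + (0)·(0.63) + 1.03
  = 11.45
step(z) = 1 (z≥0)

1


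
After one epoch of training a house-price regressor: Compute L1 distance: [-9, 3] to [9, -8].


d = |-9-9| + |3+ 8|
  = 18 + 11
  = 29

29


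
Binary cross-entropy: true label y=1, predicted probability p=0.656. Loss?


BCE = -[y·ln(p) + (1-y)·ln(1-p)]
= -1·ln(0.656) - 0
= -ln(0.656) = 0.4216

0.4216


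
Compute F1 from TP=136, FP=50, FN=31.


Precision = 136/186 = 0.7312
Recall = 136/167 = 0.8144
F1 = 2·P·R/(P+R) = 2·TP/(2·TP+FP+FN) = 272/(272+50+31) = 272/353 = 0.7705

0.7705


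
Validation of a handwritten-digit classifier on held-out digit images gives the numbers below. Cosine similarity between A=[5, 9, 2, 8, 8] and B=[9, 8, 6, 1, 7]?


A·B = 5·9 + 9·8 + 2·6 + 8·1 + 8·7 = 193
‖A‖ = √238 = 15.4272, ‖B‖ = √231 = 15.1987
cos = 193/(√238·√231) = 193/√54978 = 0.8231

0.8231


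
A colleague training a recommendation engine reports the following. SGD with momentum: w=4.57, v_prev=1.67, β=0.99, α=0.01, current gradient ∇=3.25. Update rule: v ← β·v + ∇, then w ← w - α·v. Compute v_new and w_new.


v_new = 0.99·1.67 + 3.25 = 1.6533 + 3.25 = 4.9033
w_new = 4.57 - 0.01·4.9033 = 4.57 - 0.049033 = 4.520967

v_new=4.9033, w_new=4.520967


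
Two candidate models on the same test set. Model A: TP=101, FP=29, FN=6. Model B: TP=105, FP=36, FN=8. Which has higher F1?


Model A: P=101/130=0.7769, R=101/107=0.9439, F1=2PR/(P+R)=2TP/(2TP+FP+FN)=202/237=0.8523
Model B: P=105/141=0.7447, R=105/113=0.9292, F1=2PR/(P+R)=2TP/(2TP+FP+FN)=210/254=0.8268
0.8523 > 0.8268 → Model A

Model A


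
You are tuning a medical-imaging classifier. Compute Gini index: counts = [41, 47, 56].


Probabilities: [41/144, 47/144, 56/144] ≈ [0.2847, 0.3264, 0.3889]
Σpᵢ² = (1681 + 2209 + 3136)/144² = 7026/20736
Gini = 1 - Σpᵢ² = 1 - 7026/20736 = 0.6612

0.6612


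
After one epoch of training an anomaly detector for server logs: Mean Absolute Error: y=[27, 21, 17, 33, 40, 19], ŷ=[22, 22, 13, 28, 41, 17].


Absolute errors: |27-22|=5, |21-22|=1, |17-13|=4, |33-28|=5, |40-41|=1, |19-17|=2
Sum = 18
MAE = 18/6 = 3

3


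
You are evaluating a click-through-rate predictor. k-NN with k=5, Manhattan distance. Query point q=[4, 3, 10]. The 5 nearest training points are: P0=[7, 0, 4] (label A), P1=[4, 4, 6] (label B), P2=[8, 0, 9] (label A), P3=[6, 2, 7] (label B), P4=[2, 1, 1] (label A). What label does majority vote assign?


d(q,P0) = 12  (label A)
d(q,P1) = 5  (label B)
d(q,P2) = 8  (label A)
d(q,P3) = 6  (label B)
d(q,P4) = 13  (label A)
Votes: A=3, B=2
Majority → A

A


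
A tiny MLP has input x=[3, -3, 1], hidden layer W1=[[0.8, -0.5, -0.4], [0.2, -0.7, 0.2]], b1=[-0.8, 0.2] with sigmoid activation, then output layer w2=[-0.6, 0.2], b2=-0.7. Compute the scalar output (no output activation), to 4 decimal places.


z1[0] = (0.8)·(3) + (-0.5)·(-3) + (-0.4)·(1) - 0.8 = 2.7
z1[1] = (0.2)·(3) + (-0.7)·(-3) + (0.2)·(1) + 0.2 = 3.1
h = sigmoid(z1) = [0.937, 0.9569]
output = (-0.6)·(0.937) + (0.2)·(0.9569) - 0.7 = -1.0708

-1.0708


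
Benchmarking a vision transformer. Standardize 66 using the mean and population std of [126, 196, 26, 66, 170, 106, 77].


μ = 109.5714, σ = 55.2238
z = (66 - 109.5714)/55.2238 = -0.789

-0.789


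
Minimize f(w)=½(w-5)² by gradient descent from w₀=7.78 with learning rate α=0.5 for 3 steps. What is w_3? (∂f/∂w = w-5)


step 1: grad = 7.78-5 = 2.78; w = 7.78 - 0.5·(2.78) = 6.39
step 2: grad = 6.39-5 = 1.39; w = 6.39 - 0.5·(1.39) = 5.695
step 3: grad = 5.695-5 = 0.695; w = 5.695 - 0.5·(0.695) = 5.3475

5.3475


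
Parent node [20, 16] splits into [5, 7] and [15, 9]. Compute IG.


Parent = [20, 16], H_parent = 0.9911
H_left = 0.9799 (n=12), H_right = 0.9544 (n=24)
H_children = (12/36)·0.9799 + (24/36)·0.9544 = 0.9629
IG = 0.9911 - 0.9629 = 0.0282

0.0282


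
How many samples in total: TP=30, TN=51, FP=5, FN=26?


Total = TP + TN + FP + FN
= 30 + 51 + 5 + 26
= 112
(Predicted positive: 35, predicted negative: 77)

112


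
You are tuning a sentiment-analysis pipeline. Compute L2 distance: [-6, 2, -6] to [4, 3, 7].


d = √((-6-4)² + (2-3)² + (-6-7)²)
  = √(100 + 1 + 169)
  = √270 = 16.4317

16.4317


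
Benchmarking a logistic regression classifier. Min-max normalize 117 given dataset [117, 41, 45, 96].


min=41, max=117
(117-41)/(117-41) = 76/76 = 1.0

1.0


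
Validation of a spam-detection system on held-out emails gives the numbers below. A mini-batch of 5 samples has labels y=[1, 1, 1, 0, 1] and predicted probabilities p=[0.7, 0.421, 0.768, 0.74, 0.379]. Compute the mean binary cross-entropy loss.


L[0] = -ln(0.7) = 0.3567
L[1] = -ln(0.421) = 0.8651
L[2] = -ln(0.768) = 0.264
L[3] = -ln(1-0.74) = -ln(0.26) = 1.3471
L[4] = -ln(0.379) = 0.9702
mean = (0.3567 + 0.8651 + 0.264 + 1.3471 + 0.9702)/5 = 0.7606

0.7606


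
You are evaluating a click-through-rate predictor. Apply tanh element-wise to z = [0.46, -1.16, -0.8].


tanh(0.46) = 0.4301
tanh(-1.16) = -0.821
tanh(-0.8) = -0.664
result = [0.4301, -0.821, -0.664]

[0.4301, -0.821, -0.664]


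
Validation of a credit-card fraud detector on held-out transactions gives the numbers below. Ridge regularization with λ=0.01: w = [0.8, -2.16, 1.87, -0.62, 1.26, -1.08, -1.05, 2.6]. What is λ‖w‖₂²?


‖w‖₂² = (0.8)² + (-2.16)² + (1.87)² + (-0.62)² + (1.26)² + (-1.08)² + (-1.05)² + (2.6)²
     = 0.64 + 4.6656 + 3.4969 + 0.3844 + 1.5876 + 1.1664 + 1.1025 + 6.76
     = 19.8034
λ·‖w‖₂² = 0.01·19.8034 = 0.198034

0.198034


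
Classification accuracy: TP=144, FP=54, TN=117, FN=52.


Accuracy = (TP+TN)/(TP+TN+FP+FN)
= (144+117)/(367)
= 261/367 = 71.12%

71.12%


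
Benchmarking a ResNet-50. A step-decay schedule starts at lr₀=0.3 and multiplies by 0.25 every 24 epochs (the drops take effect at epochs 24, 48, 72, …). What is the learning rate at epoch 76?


n_drops = ⌊76/24⌋ = 3
lr = 0.3·0.25^3 = 0.3·0.015625 = 0.0046875

0.0046875


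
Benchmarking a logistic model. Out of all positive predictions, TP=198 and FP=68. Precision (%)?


Precision = TP/(TP+FP)
= 198/(198+68)
= 198/266 = 74.44%

74.44%


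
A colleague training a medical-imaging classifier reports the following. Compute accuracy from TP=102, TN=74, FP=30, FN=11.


Accuracy = (TP+TN)/(TP+TN+FP+FN)
= (102+74)/(217)
= 176/217 = 81.11%

81.11%


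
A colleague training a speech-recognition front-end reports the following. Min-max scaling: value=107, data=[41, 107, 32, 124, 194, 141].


min=32, max=194
(107-32)/(194-32) = 75/162 = 0.463

0.463


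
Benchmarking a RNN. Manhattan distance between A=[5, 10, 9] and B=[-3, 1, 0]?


d = |5+ 3| + |10-1| + |9-0|
  = 8 + 9 + 9
  = 26

26


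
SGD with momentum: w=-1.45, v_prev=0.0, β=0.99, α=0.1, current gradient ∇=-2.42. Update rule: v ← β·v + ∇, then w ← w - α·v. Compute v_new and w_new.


v_new = 0.99·0.0 - 2.42 = 0 - 2.42 = -2.42
w_new = -1.45 - 0.1·-2.42 = -1.45 + 0.242 = -1.208

v_new=-2.42, w_new=-1.208


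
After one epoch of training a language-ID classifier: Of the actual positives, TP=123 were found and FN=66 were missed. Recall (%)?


Recall = TP/(TP+FN)
= 123/(123+66)
= 123/189 = 65.08%

65.08%


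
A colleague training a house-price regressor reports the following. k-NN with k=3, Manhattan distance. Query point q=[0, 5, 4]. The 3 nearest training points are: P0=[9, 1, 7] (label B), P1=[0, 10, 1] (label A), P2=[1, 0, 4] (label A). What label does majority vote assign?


d(q,P0) = 16  (label B)
d(q,P1) = 8  (label A)
d(q,P2) = 6  (label A)
Votes: A=2, B=1
Majority → A

A


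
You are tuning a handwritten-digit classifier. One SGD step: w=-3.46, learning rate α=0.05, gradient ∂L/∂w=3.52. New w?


w_new = w - α·∇
= -3.46 - 0.05·3.52
= -3.46 - 0.176
= -3.636

-3.636


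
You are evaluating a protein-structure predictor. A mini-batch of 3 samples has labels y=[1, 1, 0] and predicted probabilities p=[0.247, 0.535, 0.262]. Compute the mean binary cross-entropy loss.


L[0] = -ln(0.247) = 1.3984
L[1] = -ln(0.535) = 0.6255
L[2] = -ln(1-0.262) = -ln(0.738) = 0.3038
mean = (1.3984 + 0.6255 + 0.3038)/3 = 0.7759

0.7759


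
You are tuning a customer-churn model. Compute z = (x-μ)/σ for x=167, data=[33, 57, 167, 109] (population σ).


μ = 91.5, σ = 51.5243
z = (167 - 91.5)/51.5243 = 1.4653

1.4653


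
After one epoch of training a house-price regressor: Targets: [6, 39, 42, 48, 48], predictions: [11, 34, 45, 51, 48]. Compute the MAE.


Absolute errors: |6-11|=5, |39-34|=5, |42-45|=3, |48-51|=3, |48-48|=0
Sum = 16
MAE = 16/5 = 16/5

16/5


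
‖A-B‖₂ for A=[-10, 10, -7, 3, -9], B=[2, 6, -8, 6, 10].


d = √((-10-2)² + (10-6)² + (-7+ 8)² + (3-6)² + (-9-10)²)
  = √(144 + 16 + 1 + 9 + 361)
  = √531 = 23.0434

23.0434


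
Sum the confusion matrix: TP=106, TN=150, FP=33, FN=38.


Total = TP + TN + FP + FN
= 106 + 150 + 33 + 38
= 327
(Predicted positive: 139, predicted negative: 188)

327


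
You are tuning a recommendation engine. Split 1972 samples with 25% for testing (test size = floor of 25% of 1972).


Test = ⌊1972·25/100⌋ = 493
Train = 1972 - 493 = 1479

Train: 1479, Test: 493


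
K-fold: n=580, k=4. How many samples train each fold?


Fold size = 580/4 = 145
Training per fold = 580 - 145 = 435

435


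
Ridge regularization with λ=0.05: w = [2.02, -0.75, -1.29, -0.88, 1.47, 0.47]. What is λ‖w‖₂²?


‖w‖₂² = (2.02)² + (-0.75)² + (-1.29)² + (-0.88)² + (1.47)² + (0.47)²
     = 4.0804 + 0.5625 + 1.6641 + 0.7744 + 2.1609 + 0.2209
     = 9.4632
λ·‖w‖₂² = 0.05·9.4632 = 0.47316

0.47316


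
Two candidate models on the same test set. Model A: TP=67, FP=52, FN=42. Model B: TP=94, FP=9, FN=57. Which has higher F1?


Model A: P=67/119=0.563, R=67/109=0.6147, F1=2PR/(P+R)=2TP/(2TP+FP+FN)=134/228=0.5877
Model B: P=94/103=0.9126, R=94/151=0.6225, F1=2PR/(P+R)=2TP/(2TP+FP+FN)=188/254=0.7402
0.5877 < 0.7402 → Model B

Model B


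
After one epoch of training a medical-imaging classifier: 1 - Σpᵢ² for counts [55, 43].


Probabilities: [55/98, 43/98] ≈ [0.5612, 0.4388]
Σpᵢ² = (3025 + 1849)/98² = 4874/9604
Gini = 1 - Σpᵢ² = 1 - 4874/9604 = 0.4925

0.4925


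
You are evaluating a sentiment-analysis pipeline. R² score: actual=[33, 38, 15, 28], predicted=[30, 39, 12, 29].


ȳ = 28.5
SS_res = Σ(y-ŷ)² = 20
SS_tot = Σ(y-ȳ)² = 293
R² = 1 - SS_res/SS_tot = 1 - 0.0683 = 0.9317

0.9317


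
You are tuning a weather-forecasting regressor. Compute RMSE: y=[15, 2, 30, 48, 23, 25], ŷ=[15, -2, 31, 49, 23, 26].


MSE = 19/6 = 3.1667
RMSE = √(19/6) = 1.7795

1.7795


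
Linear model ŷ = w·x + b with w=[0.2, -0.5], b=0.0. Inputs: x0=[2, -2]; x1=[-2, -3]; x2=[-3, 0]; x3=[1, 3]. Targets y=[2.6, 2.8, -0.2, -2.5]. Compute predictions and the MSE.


ŷ0 = (0.2)·(2) + (-0.5)·(-2) + 0.0 = 1.4
ŷ1 = (0.2)·(-2) + (-0.5)·(-3) + 0.0 = 1.1
ŷ2 = (0.2)·(-3) + (-0.5)·(0) + 0.0 = -0.6
ŷ3 = (0.2)·(1) + (-0.5)·(3) + 0.0 = -1.3
errors² = [1.44, 2.89, 0.16, 1.44]
MSE = 5.9300/4 = 1.4825

1.4825


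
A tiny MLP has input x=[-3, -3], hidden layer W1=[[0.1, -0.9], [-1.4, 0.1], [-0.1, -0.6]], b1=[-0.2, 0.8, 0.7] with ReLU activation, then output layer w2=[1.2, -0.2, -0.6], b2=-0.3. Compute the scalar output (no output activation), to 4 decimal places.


z1[0] = (0.1)·(-3) + (-0.9)·(-3) - 0.2 = 2.2
z1[1] = (-1.4)·(-3) + (0.1)·(-3) + 0.8 = 4.7
z1[2] = (-0.1)·(-3) + (-0.6)·(-3) + 0.7 = 2.8
h = ReLU(z1) = [2.2, 4.7, 2.8]
output = (1.2)·(2.2) + (-0.2)·(4.7) + (-0.6)·(2.8) - 0.3 = -0.28

-0.28


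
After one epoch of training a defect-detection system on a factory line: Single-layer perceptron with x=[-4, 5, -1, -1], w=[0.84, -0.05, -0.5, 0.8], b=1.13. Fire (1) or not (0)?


z = (-4)·(0.84) + (5)·(-0.05) + (-1)·(-0.5) + (-1)·(0.8) + 1.13
  = -2.78
step(z) = 0 (z<0)

0


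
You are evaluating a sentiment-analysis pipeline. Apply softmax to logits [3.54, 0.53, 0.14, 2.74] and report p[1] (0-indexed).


Exponentials: e^3.54=34.4669, e^0.53=1.6989, e^0.14=1.1503, e^2.74=15.487
Sum = 52.8031
Softmax = [0.6527, 0.0322, 0.0218, 0.2933]
p[1] = 1.6989/52.8031 = 0.0322

0.0322


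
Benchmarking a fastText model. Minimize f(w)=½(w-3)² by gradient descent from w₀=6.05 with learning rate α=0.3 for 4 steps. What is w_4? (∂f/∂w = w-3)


step 1: grad = 6.05-3 = 3.05; w = 6.05 - 0.3·(3.05) = 5.135
step 2: grad = 5.135-3 = 2.135; w = 5.135 - 0.3·(2.135) = 4.4945
step 3: grad = 4.4945-3 = 1.4945; w = 4.4945 - 0.3·(1.4945) = 4.04615
step 4: grad = 4.04615-3 = 1.04615; w = 4.04615 - 0.3·(1.04615) = 3.732305

3.732305


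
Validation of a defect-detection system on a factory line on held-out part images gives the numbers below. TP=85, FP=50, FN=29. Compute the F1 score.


Precision = 85/135 = 0.6296
Recall = 85/114 = 0.7456
F1 = 2·P·R/(P+R) = 2·TP/(2·TP+FP+FN) = 170/(170+50+29) = 170/249 = 0.6827

0.6827


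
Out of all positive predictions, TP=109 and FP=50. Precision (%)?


Precision = TP/(TP+FP)
= 109/(109+50)
= 109/159 = 68.55%

68.55%


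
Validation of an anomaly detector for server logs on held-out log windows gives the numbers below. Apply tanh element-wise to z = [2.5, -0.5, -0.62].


tanh(2.5) = 0.9866
tanh(-0.5) = -0.4621
tanh(-0.62) = -0.5511
result = [0.9866, -0.4621, -0.5511]

[0.9866, -0.4621, -0.5511]


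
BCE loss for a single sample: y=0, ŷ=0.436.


BCE = -[y·ln(p) + (1-y)·ln(1-p)]
= -0 - 1·ln(1-0.436)
= -ln(0.564) = 0.5727

0.5727


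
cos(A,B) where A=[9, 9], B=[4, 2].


A·B = 9·4 + 9·2 = 54
‖A‖ = √162 = 12.7279, ‖B‖ = √20 = 4.4721
cos = 54/(√162·√20) = 54/√3240 = 0.9487

0.9487


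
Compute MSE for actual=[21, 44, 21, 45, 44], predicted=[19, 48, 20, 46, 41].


Squared errors: (21-19)²=4, (44-48)²=16, (21-20)²=1, (45-46)²=1, (44-41)²=9
Sum = 31
MSE = 31/5 = 31/5

31/5


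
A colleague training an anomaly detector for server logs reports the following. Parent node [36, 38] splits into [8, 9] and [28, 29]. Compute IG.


Parent = [36, 38], H_parent = 0.9995
H_left = 0.9975 (n=17), H_right = 0.9998 (n=57)
H_children = (17/74)·0.9975 + (57/74)·0.9998 = 0.9993
IG = 0.9995 - 0.9993 = 0.0002

0.0002


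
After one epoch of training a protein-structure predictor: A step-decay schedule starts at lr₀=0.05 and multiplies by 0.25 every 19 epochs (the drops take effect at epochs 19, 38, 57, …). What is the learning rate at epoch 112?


n_drops = ⌊112/19⌋ = 5
lr = 0.05·0.25^5 = 0.05·0.0009765625 = 0.000048828125

0.000048828125


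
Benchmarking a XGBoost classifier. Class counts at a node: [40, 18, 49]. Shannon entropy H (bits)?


Probabilities: [40/107, 18/107, 49/107] ≈ [0.3738, 0.1682, 0.4579]
H = -((40/107)·log₂(40/107) + (18/107)·log₂(18/107) + (49/107)·log₂(49/107))
  = 1.4793 bits

1.4793 bits


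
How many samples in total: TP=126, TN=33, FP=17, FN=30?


Total = TP + TN + FP + FN
= 126 + 33 + 17 + 30
= 206
(Predicted positive: 143, predicted negative: 63)

206


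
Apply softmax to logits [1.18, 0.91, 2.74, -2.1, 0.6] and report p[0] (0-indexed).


Exponentials: e^1.18=3.2544, e^0.91=2.4843, e^2.74=15.487, e^-2.1=0.1225, e^0.6=1.8221
Sum = 23.1703
Softmax = [0.1405, 0.1072, 0.6684, 0.0053, 0.0786]
p[0] = 3.2544/23.1703 = 0.1405

0.1405


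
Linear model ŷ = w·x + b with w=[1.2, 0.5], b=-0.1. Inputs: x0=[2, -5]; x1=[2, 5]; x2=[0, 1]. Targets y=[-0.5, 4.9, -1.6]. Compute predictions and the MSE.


ŷ0 = (1.2)·(2) + (0.5)·(-5) - 0.1 = -0.2
ŷ1 = (1.2)·(2) + (0.5)·(5) - 0.1 = 4.8
ŷ2 = (1.2)·(0) + (0.5)·(1) - 0.1 = 0.4
errors² = [0.09, 0.01, 4.0]
MSE = 4.1000/3 = 1.3667

1.3667


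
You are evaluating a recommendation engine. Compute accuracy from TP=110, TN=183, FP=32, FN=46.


Accuracy = (TP+TN)/(TP+TN+FP+FN)
= (110+183)/(371)
= 293/371 = 78.98%

78.98%


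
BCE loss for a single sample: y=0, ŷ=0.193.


BCE = -[y·ln(p) + (1-y)·ln(1-p)]
= -0 - 1·ln(1-0.193)
= -ln(0.807) = 0.2144

0.2144


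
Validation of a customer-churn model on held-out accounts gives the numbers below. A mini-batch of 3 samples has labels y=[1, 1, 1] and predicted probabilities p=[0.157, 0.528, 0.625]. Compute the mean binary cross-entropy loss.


L[0] = -ln(0.157) = 1.8515
L[1] = -ln(0.528) = 0.6387
L[2] = -ln(0.625) = 0.47
mean = (1.8515 + 0.6387 + 0.47)/3 = 0.9867

0.9867


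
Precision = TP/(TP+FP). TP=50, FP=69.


Precision = TP/(TP+FP)
= 50/(50+69)
= 50/119 = 42.02%

42.02%


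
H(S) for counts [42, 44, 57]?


Probabilities: [42/143, 44/143, 57/143] ≈ [0.2937, 0.3077, 0.3986]
H = -((42/143)·log₂(42/143) + (44/143)·log₂(44/143) + (57/143)·log₂(57/143))
  = 1.5713 bits

1.5713 bits


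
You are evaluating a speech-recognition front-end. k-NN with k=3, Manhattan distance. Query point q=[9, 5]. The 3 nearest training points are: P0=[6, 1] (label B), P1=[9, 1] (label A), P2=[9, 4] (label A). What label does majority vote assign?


d(q,P0) = 7  (label B)
d(q,P1) = 4  (label A)
d(q,P2) = 1  (label A)
Votes: A=2, B=1
Majority → A

A


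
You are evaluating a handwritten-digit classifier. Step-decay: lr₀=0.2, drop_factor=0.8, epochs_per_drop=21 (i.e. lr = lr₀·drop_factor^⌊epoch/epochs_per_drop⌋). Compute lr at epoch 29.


n_drops = ⌊29/21⌋ = 1
lr = 0.2·0.8^1 = 0.2·0.8 = 0.16

0.16


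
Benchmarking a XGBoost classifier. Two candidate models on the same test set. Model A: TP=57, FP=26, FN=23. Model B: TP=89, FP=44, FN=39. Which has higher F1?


Model A: P=57/83=0.6867, R=57/80=0.7125, F1=2PR/(P+R)=2TP/(2TP+FP+FN)=114/163=0.6994
Model B: P=89/133=0.6692, R=89/128=0.6953, F1=2PR/(P+R)=2TP/(2TP+FP+FN)=178/261=0.682
0.6994 > 0.682 → Model A

Model A


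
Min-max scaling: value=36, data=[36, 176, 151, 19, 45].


min=19, max=176
(36-19)/(176-19) = 17/157 = 0.1083

0.1083


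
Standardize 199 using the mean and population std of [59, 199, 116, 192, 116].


μ = 136.4, σ = 52.5989
z = (199 - 136.4)/52.5989 = 1.1901

1.1901


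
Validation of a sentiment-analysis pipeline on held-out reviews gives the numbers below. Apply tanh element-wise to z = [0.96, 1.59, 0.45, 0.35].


tanh(0.96) = 0.7443
tanh(1.59) = 0.9201
tanh(0.45) = 0.4219
tanh(0.35) = 0.3364
result = [0.7443, 0.9201, 0.4219, 0.3364]

[0.7443, 0.9201, 0.4219, 0.3364]


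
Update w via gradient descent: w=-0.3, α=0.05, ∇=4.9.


w_new = w - α·∇
= -0.3 - 0.05·4.9
= -0.3 - 0.245
= -0.545

-0.545


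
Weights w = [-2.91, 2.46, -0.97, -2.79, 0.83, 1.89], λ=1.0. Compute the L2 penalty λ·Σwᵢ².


‖w‖₂² = (-2.91)² + (2.46)² + (-0.97)² + (-2.79)² + (0.83)² + (1.89)²
     = 8.4681 + 6.0516 + 0.9409 + 7.7841 + 0.6889 + 3.5721
     = 27.5057
λ·‖w‖₂² = 1.0·27.5057 = 27.5057

27.5057


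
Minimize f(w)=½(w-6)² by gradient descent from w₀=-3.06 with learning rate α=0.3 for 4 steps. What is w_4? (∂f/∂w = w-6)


step 1: grad = -3.06-6 = -9.06; w = -3.06 - 0.3·(-9.06) = -0.342
step 2: grad = -0.342-6 = -6.342; w = -0.342 - 0.3·(-6.342) = 1.5606
step 3: grad = 1.5606-6 = -4.4394; w = 1.5606 - 0.3·(-4.4394) = 2.89242
step 4: grad = 2.89242-6 = -3.10758; w = 2.89242 - 0.3·(-3.10758) = 3.824694

3.824694


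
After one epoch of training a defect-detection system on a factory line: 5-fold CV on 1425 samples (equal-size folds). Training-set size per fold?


Fold size = 1425/5 = 285
Training per fold = 1425 - 285 = 1140

1140


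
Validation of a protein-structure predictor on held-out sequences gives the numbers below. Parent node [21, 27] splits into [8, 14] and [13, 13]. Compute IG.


Parent = [21, 27], H_parent = 0.9887
H_left = 0.9457 (n=22), H_right = 1 (n=26)
H_children = (22/48)·0.9457 + (26/48)·1 = 0.9751
IG = 0.9887 - 0.9751 = 0.0136

0.0136


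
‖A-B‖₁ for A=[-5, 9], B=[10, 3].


d = |-5-10| + |9-3|
  = 15 + 6
  = 21

21


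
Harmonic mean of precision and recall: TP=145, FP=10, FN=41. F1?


Precision = 145/155 = 0.9355
Recall = 145/186 = 0.7796
F1 = 2·P·R/(P+R) = 2·TP/(2·TP+FP+FN) = 290/(290+10+41) = 290/341 = 0.8504

0.8504


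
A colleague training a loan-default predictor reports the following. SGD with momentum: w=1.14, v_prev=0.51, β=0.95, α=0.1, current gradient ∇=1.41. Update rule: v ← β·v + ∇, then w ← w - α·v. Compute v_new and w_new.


v_new = 0.95·0.51 + 1.41 = 0.4845 + 1.41 = 1.8945
w_new = 1.14 - 0.1·1.8945 = 1.14 - 0.18945 = 0.95055

v_new=1.8945, w_new=0.95055


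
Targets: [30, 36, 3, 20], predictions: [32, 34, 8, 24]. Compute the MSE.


Squared errors: (30-32)²=4, (36-34)²=4, (3-8)²=25, (20-24)²=16
Sum = 49
MSE = 49/4 = 49/4

49/4


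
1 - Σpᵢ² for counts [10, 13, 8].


Probabilities: [10/31, 13/31, 8/31] ≈ [0.3226, 0.4194, 0.2581]
Σpᵢ² = (100 + 169 + 64)/31² = 333/961
Gini = 1 - Σpᵢ² = 1 - 333/961 = 0.6535

0.6535


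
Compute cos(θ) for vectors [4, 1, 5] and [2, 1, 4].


A·B = 4·2 + 1·1 + 5·4 = 29
‖A‖ = √42 = 6.4807, ‖B‖ = √21 = 4.5826
cos = 29/(√42·√21) = 29/√882 = 0.9765

0.9765


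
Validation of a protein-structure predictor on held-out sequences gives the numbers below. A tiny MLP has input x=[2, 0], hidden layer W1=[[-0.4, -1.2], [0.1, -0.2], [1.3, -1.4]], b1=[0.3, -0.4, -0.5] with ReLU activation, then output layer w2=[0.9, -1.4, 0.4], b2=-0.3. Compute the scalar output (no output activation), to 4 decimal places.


z1[0] = (-0.4)·(2) + (-1.2)·(0) + 0.3 = -0.5
z1[1] = (0.1)·(2) + (-0.2)·(0) - 0.4 = -0.2
z1[2] = (1.3)·(2) + (-1.4)·(0) - 0.5 = 2.1
h = ReLU(z1) = [0.0, 0.0, 2.1]
output = (0.9)·(0.0) + (-1.4)·(0.0) + (0.4)·(2.1) - 0.3 = 0.54

0.54


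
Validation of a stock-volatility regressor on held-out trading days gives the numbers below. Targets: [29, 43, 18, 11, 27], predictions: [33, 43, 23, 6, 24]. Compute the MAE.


Absolute errors: |29-33|=4, |43-43|=0, |18-23|=5, |11-6|=5, |27-24|=3
Sum = 17
MAE = 17/5 = 17/5

17/5


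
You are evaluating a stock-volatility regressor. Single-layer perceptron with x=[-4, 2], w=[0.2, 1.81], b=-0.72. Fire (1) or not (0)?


z = (-4)·(0.2) + (2)·(1.81) - 0.72
  = 2.1
step(z) = 1 (z≥0)

1


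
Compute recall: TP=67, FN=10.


Recall = TP/(TP+FN)
= 67/(67+10)
= 67/77 = 87.01%

87.01%


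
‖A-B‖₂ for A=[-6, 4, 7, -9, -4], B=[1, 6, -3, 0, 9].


d = √((-6-1)² + (4-6)² + (7+ 3)² + (-9-0)² + (-4-9)²)
  = √(49 + 4 + 100 + 81 + 169)
  = √403 = 20.0749

20.0749


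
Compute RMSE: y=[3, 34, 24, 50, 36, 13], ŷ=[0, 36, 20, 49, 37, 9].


MSE = 47/6 = 7.8333
RMSE = √(47/6) = 2.7988

2.7988


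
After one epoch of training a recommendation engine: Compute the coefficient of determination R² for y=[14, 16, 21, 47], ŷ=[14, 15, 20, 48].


ȳ = 24.5
SS_res = Σ(y-ŷ)² = 3
SS_tot = Σ(y-ȳ)² = 701
R² = 1 - SS_res/SS_tot = 1 - 0.0043 = 0.9957

0.9957


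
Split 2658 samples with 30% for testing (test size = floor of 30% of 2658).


Test = ⌊2658·30/100⌋ = 797
Train = 2658 - 797 = 1861

Train: 1861, Test: 797


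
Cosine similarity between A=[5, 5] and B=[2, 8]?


A·B = 5·2 + 5·8 = 50
‖A‖ = √50 = 7.0711, ‖B‖ = √68 = 8.2462
cos = 50/(√50·√68) = 50/√3400 = 0.8575

0.8575


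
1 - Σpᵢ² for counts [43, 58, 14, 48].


Probabilities: [43/163, 58/163, 14/163, 48/163] ≈ [0.2638, 0.3558, 0.0859, 0.2945]
Σpᵢ² = (1849 + 3364 + 196 + 2304)/163² = 7713/26569
Gini = 1 - Σpᵢ² = 1 - 7713/26569 = 0.7097

0.7097


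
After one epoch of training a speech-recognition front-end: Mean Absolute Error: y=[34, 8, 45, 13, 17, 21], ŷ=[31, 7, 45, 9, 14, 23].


Absolute errors: |34-31|=3, |8-7|=1, |45-45|=0, |13-9|=4, |17-14|=3, |21-23|=2
Sum = 13
MAE = 13/6 = 13/6

13/6


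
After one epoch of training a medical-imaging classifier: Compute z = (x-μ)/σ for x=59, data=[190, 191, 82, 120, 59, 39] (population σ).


μ = 113.5, σ = 59.7404
z = (59 - 113.5)/59.7404 = -0.9123

-0.9123


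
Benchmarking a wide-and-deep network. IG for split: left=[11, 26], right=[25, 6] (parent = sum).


Parent = [36, 32], H_parent = 0.9975
H_left = 0.878 (n=37), H_right = 0.7088 (n=31)
H_children = (37/68)·0.878 + (31/68)·0.7088 = 0.8009
IG = 0.9975 - 0.8009 = 0.1966

0.1966


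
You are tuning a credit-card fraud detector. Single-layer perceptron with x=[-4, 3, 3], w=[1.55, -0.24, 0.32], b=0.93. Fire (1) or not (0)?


z = (-4)·(1.55) + (3)·(-0.24) + (3)·(0.32) + 0.93
  = -5.03
step(z) = 0 (z<0)

0


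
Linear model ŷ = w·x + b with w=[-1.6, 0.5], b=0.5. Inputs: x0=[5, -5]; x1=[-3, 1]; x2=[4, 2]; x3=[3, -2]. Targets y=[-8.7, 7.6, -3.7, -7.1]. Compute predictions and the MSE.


ŷ0 = (-1.6)·(5) + (0.5)·(-5) + 0.5 = -10.0
ŷ1 = (-1.6)·(-3) + (0.5)·(1) + 0.5 = 5.8
ŷ2 = (-1.6)·(4) + (0.5)·(2) + 0.5 = -4.9
ŷ3 = (-1.6)·(3) + (0.5)·(-2) + 0.5 = -5.3
errors² = [1.69, 3.24, 1.44, 3.24]
MSE = 9.6100/4 = 2.4025

2.4025


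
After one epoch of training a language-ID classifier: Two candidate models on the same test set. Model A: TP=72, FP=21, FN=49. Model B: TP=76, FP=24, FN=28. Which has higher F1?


Model A: P=72/93=0.7742, R=72/121=0.595, F1=2PR/(P+R)=2TP/(2TP+FP+FN)=144/214=0.6729
Model B: P=76/100=0.76, R=76/104=0.7308, F1=2PR/(P+R)=2TP/(2TP+FP+FN)=152/204=0.7451
0.6729 < 0.7451 → Model B

Model B


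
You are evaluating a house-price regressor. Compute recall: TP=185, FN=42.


Recall = TP/(TP+FN)
= 185/(185+42)
= 185/227 = 81.5%

81.5%


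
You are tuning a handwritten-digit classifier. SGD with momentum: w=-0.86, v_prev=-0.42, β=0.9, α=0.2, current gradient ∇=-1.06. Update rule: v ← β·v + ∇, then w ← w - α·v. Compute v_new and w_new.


v_new = 0.9·-0.42 - 1.06 = -0.378 - 1.06 = -1.438
w_new = -0.86 - 0.2·-1.438 = -0.86 + 0.2876 = -0.5724

v_new=-1.438, w_new=-0.5724


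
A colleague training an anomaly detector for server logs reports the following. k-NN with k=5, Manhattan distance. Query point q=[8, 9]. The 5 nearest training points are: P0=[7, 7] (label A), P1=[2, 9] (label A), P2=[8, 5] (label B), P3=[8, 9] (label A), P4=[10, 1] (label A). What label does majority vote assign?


d(q,P0) = 3  (label A)
d(q,P1) = 6  (label A)
d(q,P2) = 4  (label B)
d(q,P3) = 0  (label A)
d(q,P4) = 10  (label A)
Votes: A=4, B=1
Majority → A

A


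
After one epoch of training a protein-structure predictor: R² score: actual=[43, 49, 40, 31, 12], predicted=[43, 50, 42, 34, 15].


ȳ = 35
SS_res = Σ(y-ŷ)² = 23
SS_tot = Σ(y-ȳ)² = 830
R² = 1 - SS_res/SS_tot = 1 - 0.0277 = 0.9723

0.9723


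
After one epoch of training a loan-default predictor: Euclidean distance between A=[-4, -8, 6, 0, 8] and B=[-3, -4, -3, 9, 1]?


d = √((-4+ 3)² + (-8+ 4)² + (6+ 3)² + (0-9)² + (8-1)²)
  = √(1 + 16 + 81 + 81 + 49)
  = √228 = 15.0997

15.0997


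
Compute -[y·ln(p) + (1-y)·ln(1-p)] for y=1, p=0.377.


BCE = -[y·ln(p) + (1-y)·ln(1-p)]
= -1·ln(0.377) - 0
= -ln(0.377) = 0.9755

0.9755


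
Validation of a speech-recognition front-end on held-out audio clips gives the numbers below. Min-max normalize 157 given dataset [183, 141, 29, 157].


min=29, max=183
(157-29)/(183-29) = 128/154 = 0.8312

0.8312


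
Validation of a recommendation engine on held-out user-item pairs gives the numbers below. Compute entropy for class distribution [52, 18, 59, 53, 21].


Probabilities: [52/203, 18/203, 59/203, 53/203, 21/203] ≈ [0.2562, 0.0887, 0.2906, 0.2611, 0.1034]
H = -((52/203)·log₂(52/203) + (18/203)·log₂(18/203) + (59/203)·log₂(59/203) + (53/203)·log₂(53/203) + (21/203)·log₂(21/203))
  = 2.1758 bits

2.1758 bits
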